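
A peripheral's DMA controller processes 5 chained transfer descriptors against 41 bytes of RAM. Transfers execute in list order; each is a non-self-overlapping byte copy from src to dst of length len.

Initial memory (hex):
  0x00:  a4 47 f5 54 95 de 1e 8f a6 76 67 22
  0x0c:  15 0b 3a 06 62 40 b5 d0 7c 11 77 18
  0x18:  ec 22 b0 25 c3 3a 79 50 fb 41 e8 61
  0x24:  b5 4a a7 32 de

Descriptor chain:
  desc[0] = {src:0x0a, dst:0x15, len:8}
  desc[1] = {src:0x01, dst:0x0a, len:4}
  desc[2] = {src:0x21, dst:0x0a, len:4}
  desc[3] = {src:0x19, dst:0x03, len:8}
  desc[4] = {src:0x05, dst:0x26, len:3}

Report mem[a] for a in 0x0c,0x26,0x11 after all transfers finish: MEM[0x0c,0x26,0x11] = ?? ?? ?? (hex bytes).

MEM[0x0c,0x26,0x11] = 61 62 40

  after D0: wrote 8B at 0x15 = 6722150b3a066240
  after D1: wrote 4B at 0x0a = 47f55495
  after D2: wrote 4B at 0x0a = 41e861b5
  after D3: wrote 8B at 0x03 = 3a0662403a7950fb
  after D4: wrote 3B at 0x26 = 62403a
query mem[0x0c]=0x61, mem[0x26]=0x62, mem[0x11]=0x40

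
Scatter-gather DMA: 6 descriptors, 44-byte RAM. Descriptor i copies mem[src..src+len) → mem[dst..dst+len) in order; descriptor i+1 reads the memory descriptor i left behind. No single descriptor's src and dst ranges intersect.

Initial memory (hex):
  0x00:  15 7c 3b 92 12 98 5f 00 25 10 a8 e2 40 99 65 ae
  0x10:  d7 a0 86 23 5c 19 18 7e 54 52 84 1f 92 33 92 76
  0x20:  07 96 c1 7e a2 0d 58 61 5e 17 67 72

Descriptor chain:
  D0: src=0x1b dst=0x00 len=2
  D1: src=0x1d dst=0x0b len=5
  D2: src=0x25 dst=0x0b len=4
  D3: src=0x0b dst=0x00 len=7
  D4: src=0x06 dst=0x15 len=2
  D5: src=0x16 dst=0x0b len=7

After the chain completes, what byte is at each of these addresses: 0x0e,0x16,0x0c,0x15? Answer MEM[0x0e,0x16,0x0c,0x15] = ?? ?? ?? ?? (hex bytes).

MEM[0x0e,0x16,0x0c,0x15] = 52 00 7e a0

  after D0: wrote 2B at 0x00 = 1f92
  after D1: wrote 5B at 0x0b = 3392760796
  after D2: wrote 4B at 0x0b = 0d58615e
  after D3: wrote 7B at 0x00 = 0d58615e96d7a0
  after D4: wrote 2B at 0x15 = a000
  after D5: wrote 7B at 0x0b = 007e5452841f92
query mem[0x0e]=0x52, mem[0x16]=0x00, mem[0x0c]=0x7e, mem[0x15]=0xa0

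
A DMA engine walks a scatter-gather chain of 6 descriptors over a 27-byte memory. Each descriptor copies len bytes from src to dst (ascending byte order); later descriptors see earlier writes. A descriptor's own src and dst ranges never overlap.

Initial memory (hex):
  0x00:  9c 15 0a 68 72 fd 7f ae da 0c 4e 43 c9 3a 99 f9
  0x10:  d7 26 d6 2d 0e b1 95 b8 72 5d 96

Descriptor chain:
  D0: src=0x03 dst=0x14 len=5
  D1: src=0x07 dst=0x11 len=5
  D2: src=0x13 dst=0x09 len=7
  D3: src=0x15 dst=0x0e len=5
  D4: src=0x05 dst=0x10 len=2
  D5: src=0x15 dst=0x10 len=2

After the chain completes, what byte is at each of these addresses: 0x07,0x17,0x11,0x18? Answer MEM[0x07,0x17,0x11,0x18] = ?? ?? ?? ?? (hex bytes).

[0] 0x03->0x14 len=5 : 68 72 fd 7f ae
[1] 0x07->0x11 len=5 : ae da 0c 4e 43
[2] 0x13->0x09 len=7 : 0c 4e 43 fd 7f ae 5d
[3] 0x15->0x0e len=5 : 43 fd 7f ae 5d
[4] 0x05->0x10 len=2 : fd 7f
[5] 0x15->0x10 len=2 : 43 fd
query mem[0x07]=0xae, mem[0x17]=0x7f, mem[0x11]=0xfd, mem[0x18]=0xae

MEM[0x07,0x17,0x11,0x18] = ae 7f fd ae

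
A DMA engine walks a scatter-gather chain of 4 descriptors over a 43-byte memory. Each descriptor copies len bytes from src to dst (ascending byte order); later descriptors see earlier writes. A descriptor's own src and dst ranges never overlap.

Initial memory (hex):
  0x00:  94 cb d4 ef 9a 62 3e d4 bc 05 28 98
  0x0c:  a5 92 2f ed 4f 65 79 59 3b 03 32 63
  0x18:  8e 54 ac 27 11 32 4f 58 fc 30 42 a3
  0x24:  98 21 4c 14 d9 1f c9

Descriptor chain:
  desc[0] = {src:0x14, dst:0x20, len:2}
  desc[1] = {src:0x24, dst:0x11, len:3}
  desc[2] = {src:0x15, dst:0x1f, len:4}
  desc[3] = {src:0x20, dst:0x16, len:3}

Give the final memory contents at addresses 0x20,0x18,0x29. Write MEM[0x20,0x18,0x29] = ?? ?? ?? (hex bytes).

MEM[0x20,0x18,0x29] = 32 8e 1f

#0 dst[0x20+2] := {0x3b,0x03}
#1 dst[0x11+3] := {0x98,0x21,0x4c}
#2 dst[0x1f+4] := {0x03,0x32,0x63,0x8e}
#3 dst[0x16+3] := {0x32,0x63,0x8e}
query mem[0x20]=0x32, mem[0x18]=0x8e, mem[0x29]=0x1f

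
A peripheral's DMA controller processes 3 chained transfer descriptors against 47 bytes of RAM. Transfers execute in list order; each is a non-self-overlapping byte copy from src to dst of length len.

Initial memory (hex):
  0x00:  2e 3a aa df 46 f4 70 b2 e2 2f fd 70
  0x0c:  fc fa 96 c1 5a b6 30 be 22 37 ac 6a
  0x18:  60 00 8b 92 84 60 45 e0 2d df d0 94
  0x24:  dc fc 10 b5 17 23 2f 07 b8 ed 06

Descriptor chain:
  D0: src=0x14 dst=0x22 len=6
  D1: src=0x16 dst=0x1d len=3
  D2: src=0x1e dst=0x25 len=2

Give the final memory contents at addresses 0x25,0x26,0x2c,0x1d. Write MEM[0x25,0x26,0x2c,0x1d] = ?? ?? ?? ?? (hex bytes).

MEM[0x25,0x26,0x2c,0x1d] = 6a 60 b8 ac

#0 dst[0x22+6] := {0x22,0x37,0xac,0x6a,0x60,0x00}
#1 dst[0x1d+3] := {0xac,0x6a,0x60}
#2 dst[0x25+2] := {0x6a,0x60}
query mem[0x25]=0x6a, mem[0x26]=0x60, mem[0x2c]=0xb8, mem[0x1d]=0xac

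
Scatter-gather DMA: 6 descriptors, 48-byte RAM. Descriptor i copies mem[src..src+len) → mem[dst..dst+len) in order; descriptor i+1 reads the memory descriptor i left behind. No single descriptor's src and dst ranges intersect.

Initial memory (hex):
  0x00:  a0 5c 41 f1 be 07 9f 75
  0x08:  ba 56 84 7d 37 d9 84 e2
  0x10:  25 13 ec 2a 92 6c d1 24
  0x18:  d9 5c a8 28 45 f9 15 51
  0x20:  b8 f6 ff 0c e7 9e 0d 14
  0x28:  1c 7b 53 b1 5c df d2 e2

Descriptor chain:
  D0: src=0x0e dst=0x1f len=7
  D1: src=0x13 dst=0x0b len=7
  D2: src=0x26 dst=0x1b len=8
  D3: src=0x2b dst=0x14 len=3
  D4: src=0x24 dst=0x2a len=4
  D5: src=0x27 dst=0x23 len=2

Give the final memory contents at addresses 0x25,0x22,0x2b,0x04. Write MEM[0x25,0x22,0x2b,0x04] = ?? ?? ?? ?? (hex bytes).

MEM[0x25,0x22,0x2b,0x04] = 92 df 92 be

#0 dst[0x1f+7] := {0x84,0xe2,0x25,0x13,0xec,0x2a,0x92}
#1 dst[0x0b+7] := {0x2a,0x92,0x6c,0xd1,0x24,0xd9,0x5c}
#2 dst[0x1b+8] := {0x0d,0x14,0x1c,0x7b,0x53,0xb1,0x5c,0xdf}
#3 dst[0x14+3] := {0xb1,0x5c,0xdf}
#4 dst[0x2a+4] := {0x2a,0x92,0x0d,0x14}
#5 dst[0x23+2] := {0x14,0x1c}
query mem[0x25]=0x92, mem[0x22]=0xdf, mem[0x2b]=0x92, mem[0x04]=0xbe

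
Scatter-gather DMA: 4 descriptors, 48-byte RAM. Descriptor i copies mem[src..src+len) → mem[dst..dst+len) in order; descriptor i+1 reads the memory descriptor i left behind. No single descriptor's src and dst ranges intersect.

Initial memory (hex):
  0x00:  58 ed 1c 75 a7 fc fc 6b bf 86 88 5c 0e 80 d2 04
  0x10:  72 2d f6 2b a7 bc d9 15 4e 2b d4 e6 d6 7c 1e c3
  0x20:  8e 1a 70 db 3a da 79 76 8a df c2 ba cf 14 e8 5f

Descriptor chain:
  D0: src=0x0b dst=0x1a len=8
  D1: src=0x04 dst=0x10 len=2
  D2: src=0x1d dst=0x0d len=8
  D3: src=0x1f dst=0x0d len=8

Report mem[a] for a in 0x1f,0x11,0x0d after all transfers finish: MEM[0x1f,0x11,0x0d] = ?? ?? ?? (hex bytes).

D0: mem[0x1a..0x21] <- [5c 0e 80 d2 04 72 2d f6]
D1: mem[0x10..0x11] <- [a7 fc]
D2: mem[0x0d..0x14] <- [d2 04 72 2d f6 70 db 3a]
D3: mem[0x0d..0x14] <- [72 2d f6 70 db 3a da 79]
query mem[0x1f]=0x72, mem[0x11]=0xdb, mem[0x0d]=0x72

MEM[0x1f,0x11,0x0d] = 72 db 72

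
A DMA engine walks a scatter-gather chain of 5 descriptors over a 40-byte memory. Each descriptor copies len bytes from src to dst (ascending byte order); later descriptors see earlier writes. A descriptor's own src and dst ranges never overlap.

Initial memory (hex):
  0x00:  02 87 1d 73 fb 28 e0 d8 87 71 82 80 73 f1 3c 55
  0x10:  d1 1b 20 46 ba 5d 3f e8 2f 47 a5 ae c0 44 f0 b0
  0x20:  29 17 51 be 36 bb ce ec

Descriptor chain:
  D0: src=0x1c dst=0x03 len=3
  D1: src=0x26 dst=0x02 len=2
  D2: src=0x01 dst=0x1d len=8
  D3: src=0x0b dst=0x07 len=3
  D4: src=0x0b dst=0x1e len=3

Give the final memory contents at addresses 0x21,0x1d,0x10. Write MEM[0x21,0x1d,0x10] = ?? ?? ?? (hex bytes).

[0] 0x1c->0x03 len=3 : c0 44 f0
[1] 0x26->0x02 len=2 : ce ec
[2] 0x01->0x1d len=8 : 87 ce ec 44 f0 e0 d8 87
[3] 0x0b->0x07 len=3 : 80 73 f1
[4] 0x0b->0x1e len=3 : 80 73 f1
query mem[0x21]=0xf0, mem[0x1d]=0x87, mem[0x10]=0xd1

MEM[0x21,0x1d,0x10] = f0 87 d1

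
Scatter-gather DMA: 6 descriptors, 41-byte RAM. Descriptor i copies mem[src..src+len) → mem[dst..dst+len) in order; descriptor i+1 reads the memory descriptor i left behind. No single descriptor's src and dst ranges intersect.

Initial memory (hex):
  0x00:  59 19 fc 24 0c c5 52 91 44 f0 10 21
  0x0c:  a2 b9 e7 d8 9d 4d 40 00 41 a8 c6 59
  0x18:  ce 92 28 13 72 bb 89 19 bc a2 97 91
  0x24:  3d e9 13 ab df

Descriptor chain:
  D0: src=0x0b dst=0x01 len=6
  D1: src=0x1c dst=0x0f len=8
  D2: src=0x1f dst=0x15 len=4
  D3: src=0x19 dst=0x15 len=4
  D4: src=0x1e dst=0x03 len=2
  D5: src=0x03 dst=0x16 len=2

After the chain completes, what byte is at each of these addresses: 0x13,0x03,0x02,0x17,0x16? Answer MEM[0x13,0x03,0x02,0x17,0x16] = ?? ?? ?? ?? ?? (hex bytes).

#0 dst[0x01+6] := {0x21,0xa2,0xb9,0xe7,0xd8,0x9d}
#1 dst[0x0f+8] := {0x72,0xbb,0x89,0x19,0xbc,0xa2,0x97,0x91}
#2 dst[0x15+4] := {0x19,0xbc,0xa2,0x97}
#3 dst[0x15+4] := {0x92,0x28,0x13,0x72}
#4 dst[0x03+2] := {0x89,0x19}
#5 dst[0x16+2] := {0x89,0x19}
query mem[0x13]=0xbc, mem[0x03]=0x89, mem[0x02]=0xa2, mem[0x17]=0x19, mem[0x16]=0x89

MEM[0x13,0x03,0x02,0x17,0x16] = bc 89 a2 19 89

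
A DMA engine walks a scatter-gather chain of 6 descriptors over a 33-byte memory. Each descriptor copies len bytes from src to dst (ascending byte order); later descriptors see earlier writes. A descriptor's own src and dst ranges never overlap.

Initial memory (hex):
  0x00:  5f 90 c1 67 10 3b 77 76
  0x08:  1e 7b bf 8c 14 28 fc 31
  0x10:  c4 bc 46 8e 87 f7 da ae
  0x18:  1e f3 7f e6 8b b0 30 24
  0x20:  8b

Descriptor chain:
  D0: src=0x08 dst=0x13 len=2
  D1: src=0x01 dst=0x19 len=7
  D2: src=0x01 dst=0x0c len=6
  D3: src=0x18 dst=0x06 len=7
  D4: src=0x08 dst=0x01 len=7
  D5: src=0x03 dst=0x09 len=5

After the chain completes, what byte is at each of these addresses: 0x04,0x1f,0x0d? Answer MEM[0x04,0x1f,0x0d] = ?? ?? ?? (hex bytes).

D0: mem[0x13..0x14] <- [1e 7b]
D1: mem[0x19..0x1f] <- [90 c1 67 10 3b 77 76]
D2: mem[0x0c..0x11] <- [90 c1 67 10 3b 77]
D3: mem[0x06..0x0c] <- [1e 90 c1 67 10 3b 77]
D4: mem[0x01..0x07] <- [c1 67 10 3b 77 c1 67]
D5: mem[0x09..0x0d] <- [10 3b 77 c1 67]
query mem[0x04]=0x3b, mem[0x1f]=0x76, mem[0x0d]=0x67

MEM[0x04,0x1f,0x0d] = 3b 76 67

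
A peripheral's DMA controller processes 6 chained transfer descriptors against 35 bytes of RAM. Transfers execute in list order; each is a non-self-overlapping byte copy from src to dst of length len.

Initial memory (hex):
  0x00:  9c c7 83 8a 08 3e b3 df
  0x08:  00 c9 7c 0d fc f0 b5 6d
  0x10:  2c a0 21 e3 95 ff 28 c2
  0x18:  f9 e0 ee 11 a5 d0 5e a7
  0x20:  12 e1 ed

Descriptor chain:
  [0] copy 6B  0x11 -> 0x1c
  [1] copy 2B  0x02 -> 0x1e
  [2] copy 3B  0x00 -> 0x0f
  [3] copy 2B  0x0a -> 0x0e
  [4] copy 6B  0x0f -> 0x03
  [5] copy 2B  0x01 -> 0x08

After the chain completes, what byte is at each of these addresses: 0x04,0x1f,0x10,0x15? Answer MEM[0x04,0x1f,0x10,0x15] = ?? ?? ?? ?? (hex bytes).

MEM[0x04,0x1f,0x10,0x15] = c7 8a c7 ff

D0: mem[0x1c..0x21] <- [a0 21 e3 95 ff 28]
D1: mem[0x1e..0x1f] <- [83 8a]
D2: mem[0x0f..0x11] <- [9c c7 83]
D3: mem[0x0e..0x0f] <- [7c 0d]
D4: mem[0x03..0x08] <- [0d c7 83 21 e3 95]
D5: mem[0x08..0x09] <- [c7 83]
query mem[0x04]=0xc7, mem[0x1f]=0x8a, mem[0x10]=0xc7, mem[0x15]=0xff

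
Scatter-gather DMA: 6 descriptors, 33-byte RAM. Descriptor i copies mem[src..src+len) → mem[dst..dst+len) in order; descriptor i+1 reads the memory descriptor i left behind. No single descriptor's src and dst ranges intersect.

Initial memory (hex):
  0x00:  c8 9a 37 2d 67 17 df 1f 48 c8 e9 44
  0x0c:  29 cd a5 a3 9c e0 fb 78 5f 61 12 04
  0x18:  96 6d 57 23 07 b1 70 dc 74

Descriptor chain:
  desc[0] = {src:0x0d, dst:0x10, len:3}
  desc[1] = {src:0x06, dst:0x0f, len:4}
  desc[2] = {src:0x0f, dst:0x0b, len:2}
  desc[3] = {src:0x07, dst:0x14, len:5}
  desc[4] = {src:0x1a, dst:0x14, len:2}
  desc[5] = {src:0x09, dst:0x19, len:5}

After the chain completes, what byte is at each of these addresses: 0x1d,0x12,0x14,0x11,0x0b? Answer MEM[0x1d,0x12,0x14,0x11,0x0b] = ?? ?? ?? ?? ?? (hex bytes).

#0 dst[0x10+3] := {0xcd,0xa5,0xa3}
#1 dst[0x0f+4] := {0xdf,0x1f,0x48,0xc8}
#2 dst[0x0b+2] := {0xdf,0x1f}
#3 dst[0x14+5] := {0x1f,0x48,0xc8,0xe9,0xdf}
#4 dst[0x14+2] := {0x57,0x23}
#5 dst[0x19+5] := {0xc8,0xe9,0xdf,0x1f,0xcd}
query mem[0x1d]=0xcd, mem[0x12]=0xc8, mem[0x14]=0x57, mem[0x11]=0x48, mem[0x0b]=0xdf

MEM[0x1d,0x12,0x14,0x11,0x0b] = cd c8 57 48 df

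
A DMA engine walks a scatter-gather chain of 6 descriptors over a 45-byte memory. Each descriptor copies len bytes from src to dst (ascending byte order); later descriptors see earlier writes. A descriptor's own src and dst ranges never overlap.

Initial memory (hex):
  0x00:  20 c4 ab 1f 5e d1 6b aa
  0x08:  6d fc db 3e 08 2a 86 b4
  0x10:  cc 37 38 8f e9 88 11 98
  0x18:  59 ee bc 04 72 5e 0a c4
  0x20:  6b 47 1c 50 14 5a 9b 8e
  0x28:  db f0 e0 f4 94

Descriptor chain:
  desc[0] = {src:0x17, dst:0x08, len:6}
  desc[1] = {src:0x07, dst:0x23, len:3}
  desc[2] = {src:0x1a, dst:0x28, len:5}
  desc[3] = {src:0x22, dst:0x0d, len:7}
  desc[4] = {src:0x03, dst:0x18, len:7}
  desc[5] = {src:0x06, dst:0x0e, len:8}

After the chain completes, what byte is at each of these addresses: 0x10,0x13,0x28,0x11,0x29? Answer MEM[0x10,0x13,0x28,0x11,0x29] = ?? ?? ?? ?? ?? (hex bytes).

[0] 0x17->0x08 len=6 : 98 59 ee bc 04 72
[1] 0x07->0x23 len=3 : aa 98 59
[2] 0x1a->0x28 len=5 : bc 04 72 5e 0a
[3] 0x22->0x0d len=7 : 1c aa 98 59 9b 8e bc
[4] 0x03->0x18 len=7 : 1f 5e d1 6b aa 98 59
[5] 0x06->0x0e len=8 : 6b aa 98 59 ee bc 04 1c
query mem[0x10]=0x98, mem[0x13]=0xbc, mem[0x28]=0xbc, mem[0x11]=0x59, mem[0x29]=0x04

MEM[0x10,0x13,0x28,0x11,0x29] = 98 bc bc 59 04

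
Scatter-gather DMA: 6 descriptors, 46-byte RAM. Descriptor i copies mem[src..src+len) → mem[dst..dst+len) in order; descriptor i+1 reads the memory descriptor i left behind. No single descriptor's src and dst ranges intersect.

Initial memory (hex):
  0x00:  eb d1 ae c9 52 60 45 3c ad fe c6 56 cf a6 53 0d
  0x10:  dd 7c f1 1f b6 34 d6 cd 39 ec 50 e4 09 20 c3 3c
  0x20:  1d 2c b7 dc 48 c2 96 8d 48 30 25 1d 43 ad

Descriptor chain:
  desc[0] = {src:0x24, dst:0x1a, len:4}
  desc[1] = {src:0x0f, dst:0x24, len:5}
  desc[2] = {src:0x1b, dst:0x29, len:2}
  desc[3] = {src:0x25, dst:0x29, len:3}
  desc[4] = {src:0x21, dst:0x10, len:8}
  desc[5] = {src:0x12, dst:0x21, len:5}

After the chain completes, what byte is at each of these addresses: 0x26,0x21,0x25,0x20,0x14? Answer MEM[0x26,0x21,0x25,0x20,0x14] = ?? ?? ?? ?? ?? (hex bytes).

MEM[0x26,0x21,0x25,0x20,0x14] = 7c dc f1 1d dd

[0] 0x24->0x1a len=4 : 48 c2 96 8d
[1] 0x0f->0x24 len=5 : 0d dd 7c f1 1f
[2] 0x1b->0x29 len=2 : c2 96
[3] 0x25->0x29 len=3 : dd 7c f1
[4] 0x21->0x10 len=8 : 2c b7 dc 0d dd 7c f1 1f
[5] 0x12->0x21 len=5 : dc 0d dd 7c f1
query mem[0x26]=0x7c, mem[0x21]=0xdc, mem[0x25]=0xf1, mem[0x20]=0x1d, mem[0x14]=0xdd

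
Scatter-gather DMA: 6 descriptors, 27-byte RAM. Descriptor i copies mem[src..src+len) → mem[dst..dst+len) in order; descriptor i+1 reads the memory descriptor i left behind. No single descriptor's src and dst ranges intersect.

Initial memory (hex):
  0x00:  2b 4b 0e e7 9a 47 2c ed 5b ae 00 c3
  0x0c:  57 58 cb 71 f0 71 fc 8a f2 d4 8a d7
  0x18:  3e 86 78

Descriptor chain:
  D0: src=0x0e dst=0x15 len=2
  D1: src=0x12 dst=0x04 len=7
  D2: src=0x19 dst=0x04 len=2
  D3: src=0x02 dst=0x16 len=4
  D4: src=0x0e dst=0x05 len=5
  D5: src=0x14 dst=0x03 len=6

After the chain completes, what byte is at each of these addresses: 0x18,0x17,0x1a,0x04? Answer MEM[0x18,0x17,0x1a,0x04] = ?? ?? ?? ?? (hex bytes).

#0 dst[0x15+2] := {0xcb,0x71}
#1 dst[0x04+7] := {0xfc,0x8a,0xf2,0xcb,0x71,0xd7,0x3e}
#2 dst[0x04+2] := {0x86,0x78}
#3 dst[0x16+4] := {0x0e,0xe7,0x86,0x78}
#4 dst[0x05+5] := {0xcb,0x71,0xf0,0x71,0xfc}
#5 dst[0x03+6] := {0xf2,0xcb,0x0e,0xe7,0x86,0x78}
query mem[0x18]=0x86, mem[0x17]=0xe7, mem[0x1a]=0x78, mem[0x04]=0xcb

MEM[0x18,0x17,0x1a,0x04] = 86 e7 78 cb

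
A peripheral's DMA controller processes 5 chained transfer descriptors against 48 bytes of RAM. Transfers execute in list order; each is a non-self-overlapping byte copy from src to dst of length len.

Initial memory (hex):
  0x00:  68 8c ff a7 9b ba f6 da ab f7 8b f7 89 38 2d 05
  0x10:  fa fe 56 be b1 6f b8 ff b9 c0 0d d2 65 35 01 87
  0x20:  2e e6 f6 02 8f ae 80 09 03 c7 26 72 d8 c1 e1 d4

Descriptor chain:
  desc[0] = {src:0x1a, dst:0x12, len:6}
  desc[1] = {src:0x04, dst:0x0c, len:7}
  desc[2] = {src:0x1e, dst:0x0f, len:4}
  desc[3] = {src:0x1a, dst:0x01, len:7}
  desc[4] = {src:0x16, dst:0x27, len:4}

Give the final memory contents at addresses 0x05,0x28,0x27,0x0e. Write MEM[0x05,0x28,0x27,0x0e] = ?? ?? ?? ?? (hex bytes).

MEM[0x05,0x28,0x27,0x0e] = 01 87 01 f6

#0 dst[0x12+6] := {0x0d,0xd2,0x65,0x35,0x01,0x87}
#1 dst[0x0c+7] := {0x9b,0xba,0xf6,0xda,0xab,0xf7,0x8b}
#2 dst[0x0f+4] := {0x01,0x87,0x2e,0xe6}
#3 dst[0x01+7] := {0x0d,0xd2,0x65,0x35,0x01,0x87,0x2e}
#4 dst[0x27+4] := {0x01,0x87,0xb9,0xc0}
query mem[0x05]=0x01, mem[0x28]=0x87, mem[0x27]=0x01, mem[0x0e]=0xf6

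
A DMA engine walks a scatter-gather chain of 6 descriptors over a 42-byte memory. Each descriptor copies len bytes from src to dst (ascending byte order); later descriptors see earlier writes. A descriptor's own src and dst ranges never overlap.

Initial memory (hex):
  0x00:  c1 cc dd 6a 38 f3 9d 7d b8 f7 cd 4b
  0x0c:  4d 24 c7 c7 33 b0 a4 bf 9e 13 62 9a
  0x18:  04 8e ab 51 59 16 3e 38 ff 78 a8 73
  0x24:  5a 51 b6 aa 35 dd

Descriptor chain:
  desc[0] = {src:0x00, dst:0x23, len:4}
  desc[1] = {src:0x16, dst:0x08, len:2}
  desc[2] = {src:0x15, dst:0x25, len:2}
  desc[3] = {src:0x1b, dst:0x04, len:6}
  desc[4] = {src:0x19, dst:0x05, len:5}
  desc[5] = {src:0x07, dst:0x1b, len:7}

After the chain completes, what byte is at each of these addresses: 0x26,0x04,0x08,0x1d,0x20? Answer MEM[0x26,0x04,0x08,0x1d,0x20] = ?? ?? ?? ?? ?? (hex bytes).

D0: mem[0x23..0x26] <- [c1 cc dd 6a]
D1: mem[0x08..0x09] <- [62 9a]
D2: mem[0x25..0x26] <- [13 62]
D3: mem[0x04..0x09] <- [51 59 16 3e 38 ff]
D4: mem[0x05..0x09] <- [8e ab 51 59 16]
D5: mem[0x1b..0x21] <- [51 59 16 cd 4b 4d 24]
query mem[0x26]=0x62, mem[0x04]=0x51, mem[0x08]=0x59, mem[0x1d]=0x16, mem[0x20]=0x4d

MEM[0x26,0x04,0x08,0x1d,0x20] = 62 51 59 16 4d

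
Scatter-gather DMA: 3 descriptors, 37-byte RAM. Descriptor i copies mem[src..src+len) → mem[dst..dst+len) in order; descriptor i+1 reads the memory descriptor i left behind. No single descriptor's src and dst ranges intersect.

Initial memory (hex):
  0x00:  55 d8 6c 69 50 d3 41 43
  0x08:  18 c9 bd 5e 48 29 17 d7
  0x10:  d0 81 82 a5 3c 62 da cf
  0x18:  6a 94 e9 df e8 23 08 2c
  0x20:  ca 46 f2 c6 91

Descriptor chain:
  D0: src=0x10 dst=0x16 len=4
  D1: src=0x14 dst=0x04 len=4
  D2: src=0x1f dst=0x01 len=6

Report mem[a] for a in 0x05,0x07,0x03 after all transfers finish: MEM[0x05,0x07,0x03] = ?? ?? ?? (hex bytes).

MEM[0x05,0x07,0x03] = c6 81 46

[0] 0x10->0x16 len=4 : d0 81 82 a5
[1] 0x14->0x04 len=4 : 3c 62 d0 81
[2] 0x1f->0x01 len=6 : 2c ca 46 f2 c6 91
query mem[0x05]=0xc6, mem[0x07]=0x81, mem[0x03]=0x46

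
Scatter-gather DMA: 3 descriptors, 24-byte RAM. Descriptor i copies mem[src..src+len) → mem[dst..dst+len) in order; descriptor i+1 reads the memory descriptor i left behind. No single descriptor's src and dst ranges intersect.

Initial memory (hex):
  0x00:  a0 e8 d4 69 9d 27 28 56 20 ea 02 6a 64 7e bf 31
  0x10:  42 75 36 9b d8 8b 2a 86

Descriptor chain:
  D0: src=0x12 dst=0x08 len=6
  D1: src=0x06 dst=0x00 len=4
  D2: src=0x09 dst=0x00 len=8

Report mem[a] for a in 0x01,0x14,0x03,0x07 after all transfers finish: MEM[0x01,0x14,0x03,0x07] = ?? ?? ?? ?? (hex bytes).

[0] 0x12->0x08 len=6 : 36 9b d8 8b 2a 86
[1] 0x06->0x00 len=4 : 28 56 36 9b
[2] 0x09->0x00 len=8 : 9b d8 8b 2a 86 bf 31 42
query mem[0x01]=0xd8, mem[0x14]=0xd8, mem[0x03]=0x2a, mem[0x07]=0x42

MEM[0x01,0x14,0x03,0x07] = d8 d8 2a 42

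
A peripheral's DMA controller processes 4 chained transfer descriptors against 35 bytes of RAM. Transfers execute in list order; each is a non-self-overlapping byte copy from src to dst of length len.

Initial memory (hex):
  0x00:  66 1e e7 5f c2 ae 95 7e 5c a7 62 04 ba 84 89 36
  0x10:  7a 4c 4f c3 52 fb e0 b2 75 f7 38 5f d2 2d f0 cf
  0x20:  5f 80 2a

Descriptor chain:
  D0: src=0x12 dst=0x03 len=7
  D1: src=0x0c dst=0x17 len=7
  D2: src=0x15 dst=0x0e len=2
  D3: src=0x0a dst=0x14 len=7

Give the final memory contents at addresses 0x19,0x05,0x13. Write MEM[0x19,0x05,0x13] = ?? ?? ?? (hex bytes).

  after D0: wrote 7B at 0x03 = 4fc352fbe0b275
  after D1: wrote 7B at 0x17 = ba8489367a4c4f
  after D2: wrote 2B at 0x0e = fbe0
  after D3: wrote 7B at 0x14 = 6204ba84fbe07a
query mem[0x19]=0xe0, mem[0x05]=0x52, mem[0x13]=0xc3

MEM[0x19,0x05,0x13] = e0 52 c3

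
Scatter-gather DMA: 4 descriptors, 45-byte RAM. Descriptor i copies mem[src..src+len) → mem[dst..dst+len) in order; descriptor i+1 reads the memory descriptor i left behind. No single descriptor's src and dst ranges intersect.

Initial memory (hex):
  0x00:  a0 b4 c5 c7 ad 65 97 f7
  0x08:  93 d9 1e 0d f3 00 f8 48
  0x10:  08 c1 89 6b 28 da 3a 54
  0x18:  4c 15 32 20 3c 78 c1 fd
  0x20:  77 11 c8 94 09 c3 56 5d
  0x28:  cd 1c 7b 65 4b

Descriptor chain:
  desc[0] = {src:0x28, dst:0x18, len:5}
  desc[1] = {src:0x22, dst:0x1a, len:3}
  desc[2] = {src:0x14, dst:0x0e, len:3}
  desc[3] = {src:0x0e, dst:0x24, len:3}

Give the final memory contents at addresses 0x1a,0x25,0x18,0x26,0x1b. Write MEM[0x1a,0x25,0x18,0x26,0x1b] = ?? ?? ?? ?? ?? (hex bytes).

#0 dst[0x18+5] := {0xcd,0x1c,0x7b,0x65,0x4b}
#1 dst[0x1a+3] := {0xc8,0x94,0x09}
#2 dst[0x0e+3] := {0x28,0xda,0x3a}
#3 dst[0x24+3] := {0x28,0xda,0x3a}
query mem[0x1a]=0xc8, mem[0x25]=0xda, mem[0x18]=0xcd, mem[0x26]=0x3a, mem[0x1b]=0x94

MEM[0x1a,0x25,0x18,0x26,0x1b] = c8 da cd 3a 94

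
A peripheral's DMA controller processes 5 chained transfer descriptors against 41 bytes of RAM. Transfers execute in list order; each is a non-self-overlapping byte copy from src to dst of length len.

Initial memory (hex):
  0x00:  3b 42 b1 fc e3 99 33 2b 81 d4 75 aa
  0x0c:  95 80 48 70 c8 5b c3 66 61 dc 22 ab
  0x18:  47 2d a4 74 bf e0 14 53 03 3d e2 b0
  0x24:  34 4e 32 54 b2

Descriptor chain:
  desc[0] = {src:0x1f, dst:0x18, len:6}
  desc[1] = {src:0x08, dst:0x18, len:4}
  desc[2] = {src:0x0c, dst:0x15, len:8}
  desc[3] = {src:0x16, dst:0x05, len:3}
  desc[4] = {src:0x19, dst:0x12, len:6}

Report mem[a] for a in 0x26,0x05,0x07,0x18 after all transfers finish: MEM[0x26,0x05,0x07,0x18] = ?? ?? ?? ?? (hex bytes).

MEM[0x26,0x05,0x07,0x18] = 32 80 70 70

  after D0: wrote 6B at 0x18 = 53033de2b034
  after D1: wrote 4B at 0x18 = 81d475aa
  after D2: wrote 8B at 0x15 = 95804870c85bc366
  after D3: wrote 3B at 0x05 = 804870
  after D4: wrote 6B at 0x12 = c85bc3663414
query mem[0x26]=0x32, mem[0x05]=0x80, mem[0x07]=0x70, mem[0x18]=0x70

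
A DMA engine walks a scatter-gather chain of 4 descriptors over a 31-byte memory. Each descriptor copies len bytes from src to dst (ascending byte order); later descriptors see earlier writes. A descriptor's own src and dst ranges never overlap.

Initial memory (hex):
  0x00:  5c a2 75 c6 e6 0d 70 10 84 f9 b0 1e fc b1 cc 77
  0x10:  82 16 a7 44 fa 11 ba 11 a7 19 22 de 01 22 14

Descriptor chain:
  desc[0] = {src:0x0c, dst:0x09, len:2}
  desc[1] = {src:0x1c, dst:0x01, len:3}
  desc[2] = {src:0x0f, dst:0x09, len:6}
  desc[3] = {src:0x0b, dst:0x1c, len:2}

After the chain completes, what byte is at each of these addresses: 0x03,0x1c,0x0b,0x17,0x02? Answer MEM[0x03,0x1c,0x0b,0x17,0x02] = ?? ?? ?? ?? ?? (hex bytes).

MEM[0x03,0x1c,0x0b,0x17,0x02] = 14 16 16 11 22

  after D0: wrote 2B at 0x09 = fcb1
  after D1: wrote 3B at 0x01 = 012214
  after D2: wrote 6B at 0x09 = 778216a744fa
  after D3: wrote 2B at 0x1c = 16a7
query mem[0x03]=0x14, mem[0x1c]=0x16, mem[0x0b]=0x16, mem[0x17]=0x11, mem[0x02]=0x22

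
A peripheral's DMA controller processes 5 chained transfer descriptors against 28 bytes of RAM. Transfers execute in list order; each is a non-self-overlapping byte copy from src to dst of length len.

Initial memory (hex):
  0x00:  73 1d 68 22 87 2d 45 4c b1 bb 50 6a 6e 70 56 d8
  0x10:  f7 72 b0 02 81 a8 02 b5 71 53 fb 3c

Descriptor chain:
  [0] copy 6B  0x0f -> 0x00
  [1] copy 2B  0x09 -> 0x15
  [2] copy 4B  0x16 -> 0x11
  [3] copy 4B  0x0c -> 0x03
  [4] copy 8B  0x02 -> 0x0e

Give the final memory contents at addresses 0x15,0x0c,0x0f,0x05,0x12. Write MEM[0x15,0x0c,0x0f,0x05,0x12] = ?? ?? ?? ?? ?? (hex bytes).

MEM[0x15,0x0c,0x0f,0x05,0x12] = bb 6e 6e 56 d8

  after D0: wrote 6B at 0x00 = d8f772b00281
  after D1: wrote 2B at 0x15 = bb50
  after D2: wrote 4B at 0x11 = 50b57153
  after D3: wrote 4B at 0x03 = 6e7056d8
  after D4: wrote 8B at 0x0e = 726e7056d84cb1bb
query mem[0x15]=0xbb, mem[0x0c]=0x6e, mem[0x0f]=0x6e, mem[0x05]=0x56, mem[0x12]=0xd8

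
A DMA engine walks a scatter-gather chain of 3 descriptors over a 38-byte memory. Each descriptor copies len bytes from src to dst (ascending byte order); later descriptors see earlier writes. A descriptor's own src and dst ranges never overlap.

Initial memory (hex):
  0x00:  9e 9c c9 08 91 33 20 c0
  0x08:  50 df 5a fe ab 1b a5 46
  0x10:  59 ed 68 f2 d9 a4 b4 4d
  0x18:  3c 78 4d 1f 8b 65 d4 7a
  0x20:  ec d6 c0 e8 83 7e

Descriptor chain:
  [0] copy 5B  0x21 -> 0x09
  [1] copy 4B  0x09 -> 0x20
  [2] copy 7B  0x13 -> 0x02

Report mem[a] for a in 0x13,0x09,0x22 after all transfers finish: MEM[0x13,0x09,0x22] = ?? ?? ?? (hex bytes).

#0 dst[0x09+5] := {0xd6,0xc0,0xe8,0x83,0x7e}
#1 dst[0x20+4] := {0xd6,0xc0,0xe8,0x83}
#2 dst[0x02+7] := {0xf2,0xd9,0xa4,0xb4,0x4d,0x3c,0x78}
query mem[0x13]=0xf2, mem[0x09]=0xd6, mem[0x22]=0xe8

MEM[0x13,0x09,0x22] = f2 d6 e8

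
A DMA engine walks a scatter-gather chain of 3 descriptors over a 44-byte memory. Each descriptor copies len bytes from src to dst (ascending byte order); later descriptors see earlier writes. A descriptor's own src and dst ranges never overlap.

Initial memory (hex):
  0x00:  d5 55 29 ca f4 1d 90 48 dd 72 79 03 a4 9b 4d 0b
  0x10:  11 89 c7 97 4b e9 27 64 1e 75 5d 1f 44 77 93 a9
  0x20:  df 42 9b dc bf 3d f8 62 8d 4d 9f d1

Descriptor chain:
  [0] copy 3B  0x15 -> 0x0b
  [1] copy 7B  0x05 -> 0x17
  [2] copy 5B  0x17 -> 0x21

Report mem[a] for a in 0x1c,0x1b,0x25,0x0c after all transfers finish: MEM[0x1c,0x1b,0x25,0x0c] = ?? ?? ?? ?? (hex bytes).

  after D0: wrote 3B at 0x0b = e92764
  after D1: wrote 7B at 0x17 = 1d9048dd7279e9
  after D2: wrote 5B at 0x21 = 1d9048dd72
query mem[0x1c]=0x79, mem[0x1b]=0x72, mem[0x25]=0x72, mem[0x0c]=0x27

MEM[0x1c,0x1b,0x25,0x0c] = 79 72 72 27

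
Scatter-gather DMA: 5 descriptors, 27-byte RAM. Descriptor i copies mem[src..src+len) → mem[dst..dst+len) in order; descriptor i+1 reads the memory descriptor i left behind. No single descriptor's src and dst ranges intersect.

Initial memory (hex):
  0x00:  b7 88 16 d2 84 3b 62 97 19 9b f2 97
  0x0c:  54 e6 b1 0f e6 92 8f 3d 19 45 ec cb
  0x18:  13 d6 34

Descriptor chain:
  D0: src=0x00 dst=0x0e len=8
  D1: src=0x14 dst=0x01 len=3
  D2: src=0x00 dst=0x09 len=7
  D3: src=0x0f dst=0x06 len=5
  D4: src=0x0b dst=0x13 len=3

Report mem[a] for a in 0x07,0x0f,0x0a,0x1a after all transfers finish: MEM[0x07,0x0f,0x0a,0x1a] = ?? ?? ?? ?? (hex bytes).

MEM[0x07,0x0f,0x0a,0x1a] = 16 62 3b 34

D0: mem[0x0e..0x15] <- [b7 88 16 d2 84 3b 62 97]
D1: mem[0x01..0x03] <- [62 97 ec]
D2: mem[0x09..0x0f] <- [b7 62 97 ec 84 3b 62]
D3: mem[0x06..0x0a] <- [62 16 d2 84 3b]
D4: mem[0x13..0x15] <- [97 ec 84]
query mem[0x07]=0x16, mem[0x0f]=0x62, mem[0x0a]=0x3b, mem[0x1a]=0x34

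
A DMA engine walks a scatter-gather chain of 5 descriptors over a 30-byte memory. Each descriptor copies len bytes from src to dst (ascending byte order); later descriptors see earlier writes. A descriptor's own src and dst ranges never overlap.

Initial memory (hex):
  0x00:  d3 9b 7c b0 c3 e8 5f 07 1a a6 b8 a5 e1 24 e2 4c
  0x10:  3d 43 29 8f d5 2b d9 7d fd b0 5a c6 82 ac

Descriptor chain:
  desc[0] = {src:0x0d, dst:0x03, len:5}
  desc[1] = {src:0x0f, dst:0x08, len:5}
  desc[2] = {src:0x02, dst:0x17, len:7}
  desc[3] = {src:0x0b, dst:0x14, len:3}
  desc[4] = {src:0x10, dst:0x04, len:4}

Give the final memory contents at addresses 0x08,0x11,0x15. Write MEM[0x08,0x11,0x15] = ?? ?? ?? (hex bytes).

[0] 0x0d->0x03 len=5 : 24 e2 4c 3d 43
[1] 0x0f->0x08 len=5 : 4c 3d 43 29 8f
[2] 0x02->0x17 len=7 : 7c 24 e2 4c 3d 43 4c
[3] 0x0b->0x14 len=3 : 29 8f 24
[4] 0x10->0x04 len=4 : 3d 43 29 8f
query mem[0x08]=0x4c, mem[0x11]=0x43, mem[0x15]=0x8f

MEM[0x08,0x11,0x15] = 4c 43 8f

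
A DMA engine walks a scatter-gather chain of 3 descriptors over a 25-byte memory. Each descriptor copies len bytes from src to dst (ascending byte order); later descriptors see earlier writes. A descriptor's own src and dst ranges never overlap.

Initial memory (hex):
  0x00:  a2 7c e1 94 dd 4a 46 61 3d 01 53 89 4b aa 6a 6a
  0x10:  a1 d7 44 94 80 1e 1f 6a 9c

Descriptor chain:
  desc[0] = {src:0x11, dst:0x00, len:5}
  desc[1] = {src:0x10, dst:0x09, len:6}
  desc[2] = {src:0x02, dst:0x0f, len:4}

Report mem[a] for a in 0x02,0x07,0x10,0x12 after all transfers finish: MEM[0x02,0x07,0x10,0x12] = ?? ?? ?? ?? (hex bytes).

D0: mem[0x00..0x04] <- [d7 44 94 80 1e]
D1: mem[0x09..0x0e] <- [a1 d7 44 94 80 1e]
D2: mem[0x0f..0x12] <- [94 80 1e 4a]
query mem[0x02]=0x94, mem[0x07]=0x61, mem[0x10]=0x80, mem[0x12]=0x4a

MEM[0x02,0x07,0x10,0x12] = 94 61 80 4a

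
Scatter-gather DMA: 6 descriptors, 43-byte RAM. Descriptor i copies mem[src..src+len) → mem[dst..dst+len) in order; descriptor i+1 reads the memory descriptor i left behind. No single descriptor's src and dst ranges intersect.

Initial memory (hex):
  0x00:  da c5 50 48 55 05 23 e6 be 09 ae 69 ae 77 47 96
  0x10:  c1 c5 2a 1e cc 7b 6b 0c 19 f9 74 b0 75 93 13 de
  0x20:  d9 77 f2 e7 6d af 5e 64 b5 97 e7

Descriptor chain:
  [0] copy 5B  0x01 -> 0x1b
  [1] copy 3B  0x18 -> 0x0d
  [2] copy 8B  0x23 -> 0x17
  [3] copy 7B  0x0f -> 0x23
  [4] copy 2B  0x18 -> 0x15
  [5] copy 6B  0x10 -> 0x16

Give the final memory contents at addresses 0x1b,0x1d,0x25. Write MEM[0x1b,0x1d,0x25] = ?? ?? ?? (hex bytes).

MEM[0x1b,0x1d,0x25] = 6d 97 c5

  after D0: wrote 5B at 0x1b = c550485505
  after D1: wrote 3B at 0x0d = 19f974
  after D2: wrote 8B at 0x17 = e76daf5e64b597e7
  after D3: wrote 7B at 0x23 = 74c1c52a1ecc7b
  after D4: wrote 2B at 0x15 = 6daf
  after D5: wrote 6B at 0x16 = c1c52a1ecc6d
query mem[0x1b]=0x6d, mem[0x1d]=0x97, mem[0x25]=0xc5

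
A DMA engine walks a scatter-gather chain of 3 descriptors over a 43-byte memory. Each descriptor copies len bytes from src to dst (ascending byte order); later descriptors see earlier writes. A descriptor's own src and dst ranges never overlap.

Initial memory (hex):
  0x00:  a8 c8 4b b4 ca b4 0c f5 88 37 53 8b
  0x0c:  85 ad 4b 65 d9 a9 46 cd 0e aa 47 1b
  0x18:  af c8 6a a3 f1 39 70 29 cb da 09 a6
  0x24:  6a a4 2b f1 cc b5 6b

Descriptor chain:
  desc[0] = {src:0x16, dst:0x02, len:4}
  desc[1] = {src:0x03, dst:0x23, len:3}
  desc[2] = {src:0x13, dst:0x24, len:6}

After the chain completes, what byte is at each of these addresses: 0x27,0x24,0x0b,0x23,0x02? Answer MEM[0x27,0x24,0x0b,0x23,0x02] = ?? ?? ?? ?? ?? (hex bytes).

MEM[0x27,0x24,0x0b,0x23,0x02] = 47 cd 8b 1b 47

#0 dst[0x02+4] := {0x47,0x1b,0xaf,0xc8}
#1 dst[0x23+3] := {0x1b,0xaf,0xc8}
#2 dst[0x24+6] := {0xcd,0x0e,0xaa,0x47,0x1b,0xaf}
query mem[0x27]=0x47, mem[0x24]=0xcd, mem[0x0b]=0x8b, mem[0x23]=0x1b, mem[0x02]=0x47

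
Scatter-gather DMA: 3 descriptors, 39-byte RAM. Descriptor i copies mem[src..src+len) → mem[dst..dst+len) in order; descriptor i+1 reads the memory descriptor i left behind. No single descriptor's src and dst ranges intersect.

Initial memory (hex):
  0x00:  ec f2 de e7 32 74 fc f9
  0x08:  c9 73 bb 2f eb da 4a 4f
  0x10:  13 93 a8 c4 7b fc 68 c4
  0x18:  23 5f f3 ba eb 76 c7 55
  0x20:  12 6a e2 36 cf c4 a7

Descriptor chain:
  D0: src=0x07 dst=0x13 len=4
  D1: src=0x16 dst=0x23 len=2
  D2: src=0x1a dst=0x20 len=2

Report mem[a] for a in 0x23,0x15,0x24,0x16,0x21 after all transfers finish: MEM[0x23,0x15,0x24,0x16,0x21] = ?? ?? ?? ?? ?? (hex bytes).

#0 dst[0x13+4] := {0xf9,0xc9,0x73,0xbb}
#1 dst[0x23+2] := {0xbb,0xc4}
#2 dst[0x20+2] := {0xf3,0xba}
query mem[0x23]=0xbb, mem[0x15]=0x73, mem[0x24]=0xc4, mem[0x16]=0xbb, mem[0x21]=0xba

MEM[0x23,0x15,0x24,0x16,0x21] = bb 73 c4 bb ba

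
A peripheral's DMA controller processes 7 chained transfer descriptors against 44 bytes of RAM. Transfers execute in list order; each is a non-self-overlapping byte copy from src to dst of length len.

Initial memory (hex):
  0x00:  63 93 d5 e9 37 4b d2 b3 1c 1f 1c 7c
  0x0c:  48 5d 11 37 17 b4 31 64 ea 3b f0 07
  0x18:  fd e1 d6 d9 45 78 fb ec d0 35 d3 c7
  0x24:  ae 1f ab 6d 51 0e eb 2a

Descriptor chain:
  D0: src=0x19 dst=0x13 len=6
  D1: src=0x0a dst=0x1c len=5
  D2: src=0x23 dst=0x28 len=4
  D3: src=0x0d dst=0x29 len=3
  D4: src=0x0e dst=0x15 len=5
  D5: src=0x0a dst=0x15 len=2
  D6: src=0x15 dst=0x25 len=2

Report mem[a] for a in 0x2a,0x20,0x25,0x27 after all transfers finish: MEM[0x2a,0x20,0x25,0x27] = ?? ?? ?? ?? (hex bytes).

[0] 0x19->0x13 len=6 : e1 d6 d9 45 78 fb
[1] 0x0a->0x1c len=5 : 1c 7c 48 5d 11
[2] 0x23->0x28 len=4 : c7 ae 1f ab
[3] 0x0d->0x29 len=3 : 5d 11 37
[4] 0x0e->0x15 len=5 : 11 37 17 b4 31
[5] 0x0a->0x15 len=2 : 1c 7c
[6] 0x15->0x25 len=2 : 1c 7c
query mem[0x2a]=0x11, mem[0x20]=0x11, mem[0x25]=0x1c, mem[0x27]=0x6d

MEM[0x2a,0x20,0x25,0x27] = 11 11 1c 6d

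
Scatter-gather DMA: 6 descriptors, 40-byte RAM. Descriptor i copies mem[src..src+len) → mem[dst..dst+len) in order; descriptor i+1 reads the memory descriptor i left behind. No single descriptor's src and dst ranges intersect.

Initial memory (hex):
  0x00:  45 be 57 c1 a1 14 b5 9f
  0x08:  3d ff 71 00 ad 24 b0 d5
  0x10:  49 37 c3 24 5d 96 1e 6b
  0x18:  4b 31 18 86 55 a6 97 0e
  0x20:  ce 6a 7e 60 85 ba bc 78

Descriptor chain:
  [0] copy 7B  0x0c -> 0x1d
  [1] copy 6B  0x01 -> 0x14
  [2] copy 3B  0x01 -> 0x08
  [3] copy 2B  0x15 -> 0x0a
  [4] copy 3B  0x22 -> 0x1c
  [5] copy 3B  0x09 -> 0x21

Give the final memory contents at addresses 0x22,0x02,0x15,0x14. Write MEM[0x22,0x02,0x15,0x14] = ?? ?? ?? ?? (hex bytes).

#0 dst[0x1d+7] := {0xad,0x24,0xb0,0xd5,0x49,0x37,0xc3}
#1 dst[0x14+6] := {0xbe,0x57,0xc1,0xa1,0x14,0xb5}
#2 dst[0x08+3] := {0xbe,0x57,0xc1}
#3 dst[0x0a+2] := {0x57,0xc1}
#4 dst[0x1c+3] := {0x37,0xc3,0x85}
#5 dst[0x21+3] := {0x57,0x57,0xc1}
query mem[0x22]=0x57, mem[0x02]=0x57, mem[0x15]=0x57, mem[0x14]=0xbe

MEM[0x22,0x02,0x15,0x14] = 57 57 57 be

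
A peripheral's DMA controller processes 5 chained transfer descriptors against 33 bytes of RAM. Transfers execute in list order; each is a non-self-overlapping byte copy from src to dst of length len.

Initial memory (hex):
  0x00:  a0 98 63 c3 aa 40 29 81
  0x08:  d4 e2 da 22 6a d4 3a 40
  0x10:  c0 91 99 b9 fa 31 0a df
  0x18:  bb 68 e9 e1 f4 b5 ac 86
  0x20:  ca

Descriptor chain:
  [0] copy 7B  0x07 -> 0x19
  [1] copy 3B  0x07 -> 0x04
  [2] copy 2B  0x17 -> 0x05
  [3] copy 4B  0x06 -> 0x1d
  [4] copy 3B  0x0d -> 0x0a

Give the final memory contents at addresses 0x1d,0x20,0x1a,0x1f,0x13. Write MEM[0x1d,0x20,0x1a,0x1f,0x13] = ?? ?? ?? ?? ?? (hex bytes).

D0: mem[0x19..0x1f] <- [81 d4 e2 da 22 6a d4]
D1: mem[0x04..0x06] <- [81 d4 e2]
D2: mem[0x05..0x06] <- [df bb]
D3: mem[0x1d..0x20] <- [bb 81 d4 e2]
D4: mem[0x0a..0x0c] <- [d4 3a 40]
query mem[0x1d]=0xbb, mem[0x20]=0xe2, mem[0x1a]=0xd4, mem[0x1f]=0xd4, mem[0x13]=0xb9

MEM[0x1d,0x20,0x1a,0x1f,0x13] = bb e2 d4 d4 b9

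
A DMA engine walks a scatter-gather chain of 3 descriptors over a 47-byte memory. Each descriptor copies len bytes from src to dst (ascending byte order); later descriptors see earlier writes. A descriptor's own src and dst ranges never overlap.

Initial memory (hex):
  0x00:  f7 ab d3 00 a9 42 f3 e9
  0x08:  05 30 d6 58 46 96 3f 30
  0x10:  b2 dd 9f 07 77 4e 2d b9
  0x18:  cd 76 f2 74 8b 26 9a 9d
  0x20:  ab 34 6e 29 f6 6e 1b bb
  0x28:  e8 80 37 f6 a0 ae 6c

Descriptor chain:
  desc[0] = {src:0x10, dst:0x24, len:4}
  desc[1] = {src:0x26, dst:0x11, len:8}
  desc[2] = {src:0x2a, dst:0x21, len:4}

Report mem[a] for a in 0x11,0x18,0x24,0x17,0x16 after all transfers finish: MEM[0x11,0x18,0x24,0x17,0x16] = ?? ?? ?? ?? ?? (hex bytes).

MEM[0x11,0x18,0x24,0x17,0x16] = 9f ae ae a0 f6

#0 dst[0x24+4] := {0xb2,0xdd,0x9f,0x07}
#1 dst[0x11+8] := {0x9f,0x07,0xe8,0x80,0x37,0xf6,0xa0,0xae}
#2 dst[0x21+4] := {0x37,0xf6,0xa0,0xae}
query mem[0x11]=0x9f, mem[0x18]=0xae, mem[0x24]=0xae, mem[0x17]=0xa0, mem[0x16]=0xf6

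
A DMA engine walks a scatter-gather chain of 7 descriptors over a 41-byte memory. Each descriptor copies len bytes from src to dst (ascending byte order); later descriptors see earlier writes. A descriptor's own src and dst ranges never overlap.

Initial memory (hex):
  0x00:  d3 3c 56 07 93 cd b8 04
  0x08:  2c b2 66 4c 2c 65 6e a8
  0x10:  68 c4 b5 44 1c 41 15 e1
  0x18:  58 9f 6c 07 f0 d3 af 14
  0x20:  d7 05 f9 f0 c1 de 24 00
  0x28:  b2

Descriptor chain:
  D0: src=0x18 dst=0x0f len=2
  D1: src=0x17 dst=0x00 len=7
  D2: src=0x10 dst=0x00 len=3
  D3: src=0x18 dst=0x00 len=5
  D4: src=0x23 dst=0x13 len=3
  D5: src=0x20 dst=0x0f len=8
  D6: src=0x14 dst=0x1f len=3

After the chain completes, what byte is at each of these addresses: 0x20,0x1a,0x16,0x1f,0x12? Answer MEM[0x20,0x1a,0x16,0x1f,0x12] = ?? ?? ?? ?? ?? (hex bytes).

#0 dst[0x0f+2] := {0x58,0x9f}
#1 dst[0x00+7] := {0xe1,0x58,0x9f,0x6c,0x07,0xf0,0xd3}
#2 dst[0x00+3] := {0x9f,0xc4,0xb5}
#3 dst[0x00+5] := {0x58,0x9f,0x6c,0x07,0xf0}
#4 dst[0x13+3] := {0xf0,0xc1,0xde}
#5 dst[0x0f+8] := {0xd7,0x05,0xf9,0xf0,0xc1,0xde,0x24,0x00}
#6 dst[0x1f+3] := {0xde,0x24,0x00}
query mem[0x20]=0x24, mem[0x1a]=0x6c, mem[0x16]=0x00, mem[0x1f]=0xde, mem[0x12]=0xf0

MEM[0x20,0x1a,0x16,0x1f,0x12] = 24 6c 00 de f0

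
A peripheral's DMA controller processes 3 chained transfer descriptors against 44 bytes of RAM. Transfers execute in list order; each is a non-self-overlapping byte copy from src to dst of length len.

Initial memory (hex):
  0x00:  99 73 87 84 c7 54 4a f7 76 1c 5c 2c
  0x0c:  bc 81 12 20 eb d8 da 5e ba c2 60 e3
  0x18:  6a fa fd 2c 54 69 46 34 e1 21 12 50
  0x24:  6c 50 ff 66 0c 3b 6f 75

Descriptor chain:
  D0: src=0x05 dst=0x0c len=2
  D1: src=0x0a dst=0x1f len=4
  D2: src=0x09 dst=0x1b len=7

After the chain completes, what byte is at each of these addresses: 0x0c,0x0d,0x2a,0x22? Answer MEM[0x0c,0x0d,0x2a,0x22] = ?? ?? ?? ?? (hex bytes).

MEM[0x0c,0x0d,0x2a,0x22] = 54 4a 6f 4a

  after D0: wrote 2B at 0x0c = 544a
  after D1: wrote 4B at 0x1f = 5c2c544a
  after D2: wrote 7B at 0x1b = 1c5c2c544a1220
query mem[0x0c]=0x54, mem[0x0d]=0x4a, mem[0x2a]=0x6f, mem[0x22]=0x4a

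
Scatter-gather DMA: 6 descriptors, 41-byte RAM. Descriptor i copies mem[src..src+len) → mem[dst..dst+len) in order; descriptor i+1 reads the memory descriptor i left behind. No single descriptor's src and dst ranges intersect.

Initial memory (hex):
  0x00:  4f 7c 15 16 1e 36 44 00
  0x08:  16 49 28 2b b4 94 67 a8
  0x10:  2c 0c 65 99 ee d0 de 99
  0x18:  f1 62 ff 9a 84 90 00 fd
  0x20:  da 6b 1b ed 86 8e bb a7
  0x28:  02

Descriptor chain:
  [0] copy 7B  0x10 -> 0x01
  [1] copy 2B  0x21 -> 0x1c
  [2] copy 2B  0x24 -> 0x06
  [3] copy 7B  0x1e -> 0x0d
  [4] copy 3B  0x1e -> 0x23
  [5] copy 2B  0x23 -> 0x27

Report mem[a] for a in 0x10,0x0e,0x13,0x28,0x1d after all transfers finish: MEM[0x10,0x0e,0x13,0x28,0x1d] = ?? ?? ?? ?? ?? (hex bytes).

MEM[0x10,0x0e,0x13,0x28,0x1d] = 6b fd 86 fd 1b

D0: mem[0x01..0x07] <- [2c 0c 65 99 ee d0 de]
D1: mem[0x1c..0x1d] <- [6b 1b]
D2: mem[0x06..0x07] <- [86 8e]
D3: mem[0x0d..0x13] <- [00 fd da 6b 1b ed 86]
D4: mem[0x23..0x25] <- [00 fd da]
D5: mem[0x27..0x28] <- [00 fd]
query mem[0x10]=0x6b, mem[0x0e]=0xfd, mem[0x13]=0x86, mem[0x28]=0xfd, mem[0x1d]=0x1b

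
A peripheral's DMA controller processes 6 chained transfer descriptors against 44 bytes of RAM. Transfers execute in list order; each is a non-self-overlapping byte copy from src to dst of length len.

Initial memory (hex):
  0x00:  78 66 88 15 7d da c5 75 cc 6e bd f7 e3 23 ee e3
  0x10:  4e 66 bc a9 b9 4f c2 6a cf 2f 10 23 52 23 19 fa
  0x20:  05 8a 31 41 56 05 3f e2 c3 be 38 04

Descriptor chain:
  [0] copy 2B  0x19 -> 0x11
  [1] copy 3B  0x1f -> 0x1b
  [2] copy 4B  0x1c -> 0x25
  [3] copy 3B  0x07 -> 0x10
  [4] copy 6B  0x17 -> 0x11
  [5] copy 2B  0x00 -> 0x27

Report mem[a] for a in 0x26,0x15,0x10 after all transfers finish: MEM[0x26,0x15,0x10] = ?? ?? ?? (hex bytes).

[0] 0x19->0x11 len=2 : 2f 10
[1] 0x1f->0x1b len=3 : fa 05 8a
[2] 0x1c->0x25 len=4 : 05 8a 19 fa
[3] 0x07->0x10 len=3 : 75 cc 6e
[4] 0x17->0x11 len=6 : 6a cf 2f 10 fa 05
[5] 0x00->0x27 len=2 : 78 66
query mem[0x26]=0x8a, mem[0x15]=0xfa, mem[0x10]=0x75

MEM[0x26,0x15,0x10] = 8a fa 75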